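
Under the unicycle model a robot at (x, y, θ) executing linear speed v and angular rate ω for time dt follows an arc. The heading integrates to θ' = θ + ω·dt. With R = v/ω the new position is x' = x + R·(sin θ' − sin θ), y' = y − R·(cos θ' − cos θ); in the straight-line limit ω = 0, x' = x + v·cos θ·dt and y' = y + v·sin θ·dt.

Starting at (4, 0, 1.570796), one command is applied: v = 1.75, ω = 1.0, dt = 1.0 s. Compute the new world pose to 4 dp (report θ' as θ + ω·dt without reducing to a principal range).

θ' = 1.5708 + 1.0·1.0 = 2.5708
R = v/ω = 1.75/1.0 = 1.7500
x' = 4 + 1.7500·(sin 2.5708 − sin 1.5708) = 3.1955
y' = 0 − 1.7500·(cos 2.5708 − cos 1.5708) = 1.4726

(3.1955, 1.4726, 2.5708)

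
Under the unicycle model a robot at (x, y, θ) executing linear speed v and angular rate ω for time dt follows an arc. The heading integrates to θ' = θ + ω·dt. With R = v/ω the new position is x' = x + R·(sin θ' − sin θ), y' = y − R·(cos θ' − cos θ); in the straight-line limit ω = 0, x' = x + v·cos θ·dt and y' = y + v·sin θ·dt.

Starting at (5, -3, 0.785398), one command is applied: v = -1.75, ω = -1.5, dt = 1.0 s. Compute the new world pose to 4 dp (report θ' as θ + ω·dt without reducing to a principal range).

(3.4105, -3.0563, -0.7146)

θ' = 0.7854 + -1.5·1.0 = -0.7146
R = v/ω = -1.75/-1.5 = 1.1667
x' = 5 + 1.1667·(sin -0.7146 − sin 0.7854) = 3.4105
y' = -3 − 1.1667·(cos -0.7146 − cos 0.7854) = -3.0563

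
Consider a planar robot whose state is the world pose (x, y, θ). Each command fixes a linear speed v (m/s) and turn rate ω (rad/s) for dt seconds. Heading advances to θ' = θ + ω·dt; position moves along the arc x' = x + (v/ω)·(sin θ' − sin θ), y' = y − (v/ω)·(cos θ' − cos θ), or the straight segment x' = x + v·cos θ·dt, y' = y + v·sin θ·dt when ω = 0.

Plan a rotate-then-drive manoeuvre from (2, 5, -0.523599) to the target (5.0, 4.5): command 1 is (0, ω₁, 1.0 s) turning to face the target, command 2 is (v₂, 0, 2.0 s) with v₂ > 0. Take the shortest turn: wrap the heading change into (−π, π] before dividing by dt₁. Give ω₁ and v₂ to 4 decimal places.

ω₁ = 0.3585, v₂ = 1.5207

heading to target = atan2(4.5−5, 5−2) = -0.1651
Δθ = wrap(-0.1651 − -0.5236) = 0.3585; ω₁ = Δθ/dt₁ = 0.3585
distance = √((5−2)² + (4.5−5)²) = 3.0414; v₂ = distance/dt₂ = 1.5207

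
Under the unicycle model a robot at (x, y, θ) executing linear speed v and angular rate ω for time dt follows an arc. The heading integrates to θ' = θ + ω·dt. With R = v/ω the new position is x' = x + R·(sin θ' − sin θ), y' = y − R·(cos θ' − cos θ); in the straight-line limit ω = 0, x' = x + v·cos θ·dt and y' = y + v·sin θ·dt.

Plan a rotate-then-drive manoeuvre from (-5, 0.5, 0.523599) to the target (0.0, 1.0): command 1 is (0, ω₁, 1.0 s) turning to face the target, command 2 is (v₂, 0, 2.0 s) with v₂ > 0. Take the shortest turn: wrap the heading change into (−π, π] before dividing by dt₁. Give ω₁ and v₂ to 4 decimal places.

heading to target = atan2(1−0.5, 0−-5) = 0.0997
Δθ = wrap(0.0997 − 0.5236) = -0.4239; ω₁ = Δθ/dt₁ = -0.4239
distance = √((0−-5)² + (1−0.5)²) = 5.0249; v₂ = distance/dt₂ = 2.5125

ω₁ = -0.4239, v₂ = 2.5125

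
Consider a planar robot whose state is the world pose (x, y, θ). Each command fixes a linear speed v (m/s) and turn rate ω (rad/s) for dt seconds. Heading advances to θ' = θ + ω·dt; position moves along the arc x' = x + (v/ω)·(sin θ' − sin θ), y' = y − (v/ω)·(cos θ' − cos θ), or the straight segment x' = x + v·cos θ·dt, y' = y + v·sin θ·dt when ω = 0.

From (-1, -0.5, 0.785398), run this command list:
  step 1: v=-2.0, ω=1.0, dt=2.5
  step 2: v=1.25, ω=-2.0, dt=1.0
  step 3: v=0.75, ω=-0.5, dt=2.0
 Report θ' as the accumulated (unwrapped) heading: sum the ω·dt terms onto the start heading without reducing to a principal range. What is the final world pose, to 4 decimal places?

(1.0286, -2.0820, 0.2854)

step 1: θ'=3.2854 (R=-2.0000) → pose (0.7008, -3.8936, 3.2854)
step 2: θ'=1.2854 (R=-0.6250) → pose (0.0115, -3.0991, 1.2854)
step 3: θ'=0.2854 (R=-1.5000) → pose (1.0286, -2.0820, 0.2854)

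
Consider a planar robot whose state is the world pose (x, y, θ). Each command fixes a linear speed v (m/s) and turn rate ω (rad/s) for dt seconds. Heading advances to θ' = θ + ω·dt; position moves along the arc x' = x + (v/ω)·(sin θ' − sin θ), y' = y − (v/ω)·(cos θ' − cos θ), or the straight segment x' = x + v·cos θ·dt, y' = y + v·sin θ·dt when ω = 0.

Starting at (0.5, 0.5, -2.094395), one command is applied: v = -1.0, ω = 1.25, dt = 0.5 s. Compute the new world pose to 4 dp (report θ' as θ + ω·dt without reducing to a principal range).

θ' = -2.0944 + 1.25·0.5 = -1.4694
R = v/ω = -1.0/1.25 = -0.8000
x' = 0.5 + -0.8000·(sin -1.4694 − sin -2.0944) = 0.6031
y' = 0.5 − -0.8000·(cos -1.4694 − cos -2.0944) = 0.9810

(0.6031, 0.9810, -1.4694)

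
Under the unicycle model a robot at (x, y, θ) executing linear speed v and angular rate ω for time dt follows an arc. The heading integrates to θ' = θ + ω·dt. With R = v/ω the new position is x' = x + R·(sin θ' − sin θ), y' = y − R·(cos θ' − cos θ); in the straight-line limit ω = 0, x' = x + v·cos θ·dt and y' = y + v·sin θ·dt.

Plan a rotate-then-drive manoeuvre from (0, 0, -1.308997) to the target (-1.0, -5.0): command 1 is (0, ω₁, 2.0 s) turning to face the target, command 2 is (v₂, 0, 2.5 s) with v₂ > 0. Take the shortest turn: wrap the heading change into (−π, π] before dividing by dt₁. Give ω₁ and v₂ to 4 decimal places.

heading to target = atan2(-5−0, -1−0) = -1.7682
Δθ = wrap(-1.7682 − -1.3090) = -0.4592; ω₁ = Δθ/dt₁ = -0.2296
distance = √((-1−0)² + (-5−0)²) = 5.0990; v₂ = distance/dt₂ = 2.0396

ω₁ = -0.2296, v₂ = 2.0396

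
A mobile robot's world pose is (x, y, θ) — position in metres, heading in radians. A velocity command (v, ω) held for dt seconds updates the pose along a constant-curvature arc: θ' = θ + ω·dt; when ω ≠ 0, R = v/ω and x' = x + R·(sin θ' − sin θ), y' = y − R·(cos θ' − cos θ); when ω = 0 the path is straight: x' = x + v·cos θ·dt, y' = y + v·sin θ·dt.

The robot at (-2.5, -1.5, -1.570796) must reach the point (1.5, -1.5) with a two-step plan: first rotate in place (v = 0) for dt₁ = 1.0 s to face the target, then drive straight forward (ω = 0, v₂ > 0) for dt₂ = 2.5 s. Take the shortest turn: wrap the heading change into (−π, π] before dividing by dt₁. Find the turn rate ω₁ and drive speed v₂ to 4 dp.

ω₁ = 1.5708, v₂ = 1.6000

heading to target = atan2(-1.5−-1.5, 1.5−-2.5) = 0.0000
Δθ = wrap(0.0000 − -1.5708) = 1.5708; ω₁ = Δθ/dt₁ = 1.5708
distance = √((1.5−-2.5)² + (-1.5−-1.5)²) = 4.0000; v₂ = distance/dt₂ = 1.6000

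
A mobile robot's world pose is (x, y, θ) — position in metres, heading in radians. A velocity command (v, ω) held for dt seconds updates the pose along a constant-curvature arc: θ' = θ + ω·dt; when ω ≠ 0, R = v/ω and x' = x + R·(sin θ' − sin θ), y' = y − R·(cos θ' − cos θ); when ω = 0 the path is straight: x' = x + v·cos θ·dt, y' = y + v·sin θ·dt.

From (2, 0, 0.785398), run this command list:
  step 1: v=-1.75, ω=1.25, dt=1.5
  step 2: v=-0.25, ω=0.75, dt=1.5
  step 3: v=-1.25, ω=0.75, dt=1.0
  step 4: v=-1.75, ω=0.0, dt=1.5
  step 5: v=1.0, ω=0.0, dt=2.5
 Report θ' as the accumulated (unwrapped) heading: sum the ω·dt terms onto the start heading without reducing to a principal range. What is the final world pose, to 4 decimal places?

(3.3586, -1.0395, 4.5354)

step 1: θ'=2.6604 (R=-1.4000) → pose (2.3420, -2.2310, 2.6604)
step 2: θ'=3.7854 (R=-0.3333) → pose (2.6963, -2.2021, 3.7854)
step 3: θ'=4.5354 (R=-1.6667) → pose (3.3366, -1.1625, 4.5354)
step 4: θ'=4.5354 (straight) → pose (3.7987, 1.4215, 4.5354)
step 5: θ'=4.5354 (straight) → pose (3.3586, -1.0395, 4.5354)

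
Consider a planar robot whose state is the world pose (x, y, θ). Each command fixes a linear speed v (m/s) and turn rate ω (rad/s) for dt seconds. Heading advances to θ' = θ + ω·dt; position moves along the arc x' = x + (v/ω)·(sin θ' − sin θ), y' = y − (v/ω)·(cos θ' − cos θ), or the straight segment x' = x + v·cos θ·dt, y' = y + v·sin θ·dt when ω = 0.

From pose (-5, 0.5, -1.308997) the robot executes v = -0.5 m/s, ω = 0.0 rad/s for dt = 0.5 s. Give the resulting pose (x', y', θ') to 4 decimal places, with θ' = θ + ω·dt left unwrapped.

(-5.0647, 0.7415, -1.3090)

θ' = -1.3090 + 0.0·0.5 = -1.3090
ω = 0 → straight: x' = -5 + -0.5·cos(-1.3090)·0.5 = -5.0647
y' = 0.5 + -0.5·sin(-1.3090)·0.5 = 0.7415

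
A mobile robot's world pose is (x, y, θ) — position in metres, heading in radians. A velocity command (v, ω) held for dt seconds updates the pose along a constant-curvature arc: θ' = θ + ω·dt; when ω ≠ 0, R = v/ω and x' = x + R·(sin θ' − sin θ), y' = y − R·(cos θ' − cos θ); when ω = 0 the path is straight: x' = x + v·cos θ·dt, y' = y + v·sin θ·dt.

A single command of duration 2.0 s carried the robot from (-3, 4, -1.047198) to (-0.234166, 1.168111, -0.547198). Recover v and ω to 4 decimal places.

v = 2.0000, ω = 0.2500

Δθ = -0.547198 − -1.047198 = 0.500000
ω = Δθ/dt = 0.500000/2.0 = 0.2500
R = −Δy/(cos θ' − cos θ) = 8.0000
v = R·ω = 8.0000·0.2500 = 2.0000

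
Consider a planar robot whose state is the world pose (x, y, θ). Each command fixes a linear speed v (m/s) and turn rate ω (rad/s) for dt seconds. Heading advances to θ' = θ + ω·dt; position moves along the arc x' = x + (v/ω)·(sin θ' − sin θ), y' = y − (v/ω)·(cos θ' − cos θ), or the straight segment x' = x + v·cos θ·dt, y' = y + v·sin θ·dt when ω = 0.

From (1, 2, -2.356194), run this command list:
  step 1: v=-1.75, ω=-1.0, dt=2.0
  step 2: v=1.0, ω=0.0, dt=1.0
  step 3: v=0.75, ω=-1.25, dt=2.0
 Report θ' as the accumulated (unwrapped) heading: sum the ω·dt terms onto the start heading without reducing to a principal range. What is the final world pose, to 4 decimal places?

step 1: θ'=-4.3562 (R=1.7500) → pose (3.8776, 1.3728, -4.3562)
step 2: θ'=-4.3562 (straight) → pose (3.5289, 2.3100, -4.3562)
step 3: θ'=-6.8562 (R=-0.6000) → pose (4.4165, 3.0234, -6.8562)

(4.4165, 3.0234, -6.8562)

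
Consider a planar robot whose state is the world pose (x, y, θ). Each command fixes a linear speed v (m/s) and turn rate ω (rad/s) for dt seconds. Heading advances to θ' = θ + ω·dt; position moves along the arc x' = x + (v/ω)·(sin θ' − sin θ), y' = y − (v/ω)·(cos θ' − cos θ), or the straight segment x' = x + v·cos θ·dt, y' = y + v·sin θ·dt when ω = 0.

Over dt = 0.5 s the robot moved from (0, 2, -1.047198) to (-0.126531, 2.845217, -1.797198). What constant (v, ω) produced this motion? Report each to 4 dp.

v = -1.7500, ω = -1.5000

Δθ = -1.797198 − -1.047198 = -0.750000
ω = Δθ/dt = -0.750000/0.5 = -1.5000
R = −Δy/(cos θ' − cos θ) = 1.1667
v = R·ω = 1.1667·-1.5000 = -1.7500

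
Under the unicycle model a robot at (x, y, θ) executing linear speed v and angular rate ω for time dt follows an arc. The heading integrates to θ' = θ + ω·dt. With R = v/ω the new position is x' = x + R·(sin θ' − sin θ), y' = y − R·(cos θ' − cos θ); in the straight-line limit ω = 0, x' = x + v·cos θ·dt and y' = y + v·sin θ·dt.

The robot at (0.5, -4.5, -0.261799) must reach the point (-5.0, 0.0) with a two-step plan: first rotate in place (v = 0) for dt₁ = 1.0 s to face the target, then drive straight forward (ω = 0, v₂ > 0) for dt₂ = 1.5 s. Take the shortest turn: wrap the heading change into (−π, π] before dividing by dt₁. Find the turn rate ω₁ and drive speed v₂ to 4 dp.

ω₁ = 2.7177, v₂ = 4.7376

heading to target = atan2(0−-4.5, -5−0.5) = 2.4559
Δθ = wrap(2.4559 − -0.2618) = 2.7177; ω₁ = Δθ/dt₁ = 2.7177
distance = √((-5−0.5)² + (0−-4.5)²) = 7.1063; v₂ = distance/dt₂ = 4.7376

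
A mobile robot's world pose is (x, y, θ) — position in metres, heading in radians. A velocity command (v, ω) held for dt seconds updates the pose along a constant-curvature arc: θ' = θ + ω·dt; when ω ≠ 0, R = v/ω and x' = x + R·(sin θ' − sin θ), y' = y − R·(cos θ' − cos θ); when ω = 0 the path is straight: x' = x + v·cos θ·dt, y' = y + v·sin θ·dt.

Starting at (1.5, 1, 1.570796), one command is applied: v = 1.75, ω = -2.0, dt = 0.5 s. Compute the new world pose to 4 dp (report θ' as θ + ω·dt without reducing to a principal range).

θ' = 1.5708 + -2.0·0.5 = 0.5708
R = v/ω = 1.75/-2.0 = -0.8750
x' = 1.5 + -0.8750·(sin 0.5708 − sin 1.5708) = 1.9022
y' = 1 − -0.8750·(cos 0.5708 − cos 1.5708) = 1.7363

(1.9022, 1.7363, 0.5708)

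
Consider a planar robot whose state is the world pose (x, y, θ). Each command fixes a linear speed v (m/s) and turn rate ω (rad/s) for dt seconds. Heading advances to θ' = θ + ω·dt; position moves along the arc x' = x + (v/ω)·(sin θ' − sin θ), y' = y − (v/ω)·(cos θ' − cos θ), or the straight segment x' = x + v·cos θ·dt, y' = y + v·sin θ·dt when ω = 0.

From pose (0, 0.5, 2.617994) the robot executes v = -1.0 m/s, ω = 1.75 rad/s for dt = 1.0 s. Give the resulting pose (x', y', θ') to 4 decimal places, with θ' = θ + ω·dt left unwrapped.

(0.8236, 0.8019, 4.3680)

θ' = 2.6180 + 1.75·1.0 = 4.3680
R = v/ω = -1.0/1.75 = -0.5714
x' = 0 + -0.5714·(sin 4.3680 − sin 2.6180) = 0.8236
y' = 0.5 − -0.5714·(cos 4.3680 − cos 2.6180) = 0.8019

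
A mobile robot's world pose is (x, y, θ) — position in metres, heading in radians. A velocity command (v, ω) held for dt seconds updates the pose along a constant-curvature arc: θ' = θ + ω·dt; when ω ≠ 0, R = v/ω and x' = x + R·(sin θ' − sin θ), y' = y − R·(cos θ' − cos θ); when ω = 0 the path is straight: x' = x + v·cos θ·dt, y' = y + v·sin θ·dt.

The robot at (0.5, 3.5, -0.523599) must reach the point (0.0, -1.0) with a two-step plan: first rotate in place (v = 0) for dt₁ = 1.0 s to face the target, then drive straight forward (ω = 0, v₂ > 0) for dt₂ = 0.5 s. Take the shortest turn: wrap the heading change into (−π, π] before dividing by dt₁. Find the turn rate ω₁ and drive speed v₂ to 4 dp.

ω₁ = -1.1579, v₂ = 9.0554

heading to target = atan2(-1−3.5, 0−0.5) = -1.6815
Δθ = wrap(-1.6815 − -0.5236) = -1.1579; ω₁ = Δθ/dt₁ = -1.1579
distance = √((0−0.5)² + (-1−3.5)²) = 4.5277; v₂ = distance/dt₂ = 9.0554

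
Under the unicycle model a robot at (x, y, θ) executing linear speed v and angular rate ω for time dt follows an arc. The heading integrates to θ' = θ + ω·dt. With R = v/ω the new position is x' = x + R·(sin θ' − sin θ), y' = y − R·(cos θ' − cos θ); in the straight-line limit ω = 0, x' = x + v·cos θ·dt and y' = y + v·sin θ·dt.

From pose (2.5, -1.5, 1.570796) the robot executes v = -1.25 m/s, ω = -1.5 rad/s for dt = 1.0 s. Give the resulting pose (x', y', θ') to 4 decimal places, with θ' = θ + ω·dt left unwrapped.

θ' = 1.5708 + -1.5·1.0 = 0.0708
R = v/ω = -1.25/-1.5 = 0.8333
x' = 2.5 + 0.8333·(sin 0.0708 − sin 1.5708) = 1.7256
y' = -1.5 − 0.8333·(cos 0.0708 − cos 1.5708) = -2.3312

(1.7256, -2.3312, 0.0708)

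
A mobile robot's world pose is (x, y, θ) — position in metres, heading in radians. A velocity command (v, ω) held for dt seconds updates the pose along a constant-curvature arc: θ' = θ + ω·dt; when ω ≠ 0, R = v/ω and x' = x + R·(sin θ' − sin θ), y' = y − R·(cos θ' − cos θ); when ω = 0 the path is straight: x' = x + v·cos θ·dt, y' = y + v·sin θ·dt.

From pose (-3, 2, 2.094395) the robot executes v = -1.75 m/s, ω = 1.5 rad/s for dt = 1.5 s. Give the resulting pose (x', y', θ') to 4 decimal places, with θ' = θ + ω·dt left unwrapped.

(-0.9011, 2.1636, 4.3444)

θ' = 2.0944 + 1.5·1.5 = 4.3444
R = v/ω = -1.75/1.5 = -1.1667
x' = -3 + -1.1667·(sin 4.3444 − sin 2.0944) = -0.9011
y' = 2 − -1.1667·(cos 4.3444 − cos 2.0944) = 2.1636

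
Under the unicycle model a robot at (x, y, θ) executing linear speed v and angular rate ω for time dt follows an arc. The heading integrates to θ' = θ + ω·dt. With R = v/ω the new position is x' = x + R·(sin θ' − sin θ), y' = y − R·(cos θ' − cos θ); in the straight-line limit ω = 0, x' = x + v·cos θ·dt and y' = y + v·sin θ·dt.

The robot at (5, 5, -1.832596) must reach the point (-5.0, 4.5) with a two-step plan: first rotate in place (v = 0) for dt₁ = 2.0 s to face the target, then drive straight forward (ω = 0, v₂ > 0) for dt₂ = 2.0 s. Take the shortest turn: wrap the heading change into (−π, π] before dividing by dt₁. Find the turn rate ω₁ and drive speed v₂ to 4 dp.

ω₁ = -0.6295, v₂ = 5.0062

heading to target = atan2(4.5−5, -5−5) = -3.0916
Δθ = wrap(-3.0916 − -1.8326) = -1.2590; ω₁ = Δθ/dt₁ = -0.6295
distance = √((-5−5)² + (4.5−5)²) = 10.0125; v₂ = distance/dt₂ = 5.0062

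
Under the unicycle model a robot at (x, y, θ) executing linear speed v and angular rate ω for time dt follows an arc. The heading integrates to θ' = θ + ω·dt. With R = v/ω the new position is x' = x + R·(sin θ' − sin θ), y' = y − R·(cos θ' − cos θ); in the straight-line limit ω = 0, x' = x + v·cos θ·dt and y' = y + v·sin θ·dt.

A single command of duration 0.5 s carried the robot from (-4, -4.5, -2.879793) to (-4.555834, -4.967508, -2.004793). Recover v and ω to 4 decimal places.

Δθ = -2.004793 − -2.879793 = 0.875000
ω = Δθ/dt = 0.875000/0.5 = 1.7500
R = Δx/(sin θ' − sin θ) = 0.8571
v = R·ω = 0.8571·1.7500 = 1.5000

v = 1.5000, ω = 1.7500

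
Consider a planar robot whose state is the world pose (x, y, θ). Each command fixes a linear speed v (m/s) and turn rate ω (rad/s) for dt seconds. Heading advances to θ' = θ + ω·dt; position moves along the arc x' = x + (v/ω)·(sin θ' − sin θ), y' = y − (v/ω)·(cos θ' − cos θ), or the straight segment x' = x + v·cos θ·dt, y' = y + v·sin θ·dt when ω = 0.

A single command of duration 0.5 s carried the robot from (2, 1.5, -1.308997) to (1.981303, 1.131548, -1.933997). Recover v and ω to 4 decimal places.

v = 0.7500, ω = -1.2500

Δθ = -1.933997 − -1.308997 = -0.625000
ω = Δθ/dt = -0.625000/0.5 = -1.2500
R = −Δy/(cos θ' − cos θ) = -0.6000
v = R·ω = -0.6000·-1.2500 = 0.7500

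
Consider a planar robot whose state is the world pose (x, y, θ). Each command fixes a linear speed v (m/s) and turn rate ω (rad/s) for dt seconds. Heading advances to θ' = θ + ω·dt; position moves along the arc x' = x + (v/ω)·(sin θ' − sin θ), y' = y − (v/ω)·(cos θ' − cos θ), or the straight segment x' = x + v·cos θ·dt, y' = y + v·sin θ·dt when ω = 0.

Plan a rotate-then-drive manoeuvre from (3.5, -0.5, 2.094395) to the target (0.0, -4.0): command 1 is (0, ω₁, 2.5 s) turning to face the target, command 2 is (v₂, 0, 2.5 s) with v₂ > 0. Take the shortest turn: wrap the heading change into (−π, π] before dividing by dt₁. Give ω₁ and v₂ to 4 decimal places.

heading to target = atan2(-4−-0.5, 0−3.5) = -2.3562
Δθ = wrap(-2.3562 − 2.0944) = 1.8326; ω₁ = Δθ/dt₁ = 0.7330
distance = √((0−3.5)² + (-4−-0.5)²) = 4.9497; v₂ = distance/dt₂ = 1.9799

ω₁ = 0.7330, v₂ = 1.9799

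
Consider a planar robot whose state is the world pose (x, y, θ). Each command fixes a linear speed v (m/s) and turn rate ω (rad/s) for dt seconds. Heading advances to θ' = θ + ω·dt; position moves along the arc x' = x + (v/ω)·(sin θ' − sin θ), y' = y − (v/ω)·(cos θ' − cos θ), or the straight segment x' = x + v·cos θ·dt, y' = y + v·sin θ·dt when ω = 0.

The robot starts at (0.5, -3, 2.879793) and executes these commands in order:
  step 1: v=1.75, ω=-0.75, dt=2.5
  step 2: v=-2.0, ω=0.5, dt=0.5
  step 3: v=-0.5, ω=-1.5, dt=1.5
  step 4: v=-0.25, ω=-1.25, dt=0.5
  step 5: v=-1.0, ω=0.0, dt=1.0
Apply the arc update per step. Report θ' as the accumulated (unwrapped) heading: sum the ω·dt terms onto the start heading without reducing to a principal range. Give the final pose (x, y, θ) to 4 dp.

step 1: θ'=1.0048 (R=-2.3333) → pose (-0.8655, 0.5051, 1.0048)
step 2: θ'=1.2548 (R=-4.0000) → pose (-1.2913, -0.3969, 1.2548)
step 3: θ'=-0.9952 (R=0.3333) → pose (-1.8877, -0.4747, -0.9952)
step 4: θ'=-1.6202 (R=0.2000) → pose (-1.9197, -0.3560, -1.6202)
step 5: θ'=-1.6202 (straight) → pose (-1.8703, 0.6428, -1.6202)

(-1.8703, 0.6428, -1.6202)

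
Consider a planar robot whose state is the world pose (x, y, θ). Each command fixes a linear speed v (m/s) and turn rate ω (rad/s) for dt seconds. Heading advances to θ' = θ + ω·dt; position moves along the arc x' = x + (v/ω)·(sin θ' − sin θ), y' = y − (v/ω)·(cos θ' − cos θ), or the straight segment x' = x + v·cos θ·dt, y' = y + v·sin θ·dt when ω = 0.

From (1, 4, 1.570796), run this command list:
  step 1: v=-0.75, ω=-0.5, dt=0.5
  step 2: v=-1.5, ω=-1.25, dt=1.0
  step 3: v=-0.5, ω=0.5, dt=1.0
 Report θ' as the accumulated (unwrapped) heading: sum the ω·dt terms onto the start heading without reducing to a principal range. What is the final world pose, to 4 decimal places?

step 1: θ'=1.3208 (R=1.5000) → pose (0.9534, 3.6289, 1.3208)
step 2: θ'=0.0708 (R=1.2000) → pose (-0.1244, 2.7288, 0.0708)
step 3: θ'=0.5708 (R=-1.0000) → pose (-0.5940, 2.5728, 0.5708)

(-0.5940, 2.5728, 0.5708)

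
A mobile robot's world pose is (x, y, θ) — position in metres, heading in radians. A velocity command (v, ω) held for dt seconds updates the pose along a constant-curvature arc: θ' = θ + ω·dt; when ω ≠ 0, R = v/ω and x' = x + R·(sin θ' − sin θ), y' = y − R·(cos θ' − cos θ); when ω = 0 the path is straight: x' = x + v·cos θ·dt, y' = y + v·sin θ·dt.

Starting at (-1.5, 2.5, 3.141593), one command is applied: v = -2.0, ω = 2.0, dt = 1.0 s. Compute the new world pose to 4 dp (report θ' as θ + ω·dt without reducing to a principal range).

(-0.5907, 3.9161, 5.1416)

θ' = 3.1416 + 2.0·1.0 = 5.1416
R = v/ω = -2.0/2.0 = -1.0000
x' = -1.5 + -1.0000·(sin 5.1416 − sin 3.1416) = -0.5907
y' = 2.5 − -1.0000·(cos 5.1416 − cos 3.1416) = 3.9161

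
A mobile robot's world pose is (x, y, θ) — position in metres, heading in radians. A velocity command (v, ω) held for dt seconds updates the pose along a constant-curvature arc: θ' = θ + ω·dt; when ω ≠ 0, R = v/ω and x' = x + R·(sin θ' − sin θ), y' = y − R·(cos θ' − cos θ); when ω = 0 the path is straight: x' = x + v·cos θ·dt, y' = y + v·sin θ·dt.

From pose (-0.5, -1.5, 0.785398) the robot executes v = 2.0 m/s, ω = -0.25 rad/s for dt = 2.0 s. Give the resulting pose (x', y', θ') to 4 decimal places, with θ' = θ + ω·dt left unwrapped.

θ' = 0.7854 + -0.25·2.0 = 0.2854
R = v/ω = 2.0/-0.25 = -8.0000
x' = -0.5 + -8.0000·(sin 0.2854 − sin 0.7854) = 2.9045
y' = -1.5 − -8.0000·(cos 0.2854 − cos 0.7854) = 0.5195

(2.9045, 0.5195, 0.2854)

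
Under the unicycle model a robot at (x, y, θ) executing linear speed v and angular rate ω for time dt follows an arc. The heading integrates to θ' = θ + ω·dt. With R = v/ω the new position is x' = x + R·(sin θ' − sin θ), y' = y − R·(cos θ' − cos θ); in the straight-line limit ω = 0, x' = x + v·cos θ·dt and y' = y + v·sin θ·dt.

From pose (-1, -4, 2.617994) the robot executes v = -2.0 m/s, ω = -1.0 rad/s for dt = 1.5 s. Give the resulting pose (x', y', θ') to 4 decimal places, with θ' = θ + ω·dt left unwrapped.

θ' = 2.6180 + -1.0·1.5 = 1.1180
R = v/ω = -2.0/-1.0 = 2.0000
x' = -1 + 2.0000·(sin 1.1180 − sin 2.6180) = -0.2016
y' = -4 − 2.0000·(cos 1.1180 − cos 2.6180) = -6.6070

(-0.2016, -6.6070, 1.1180)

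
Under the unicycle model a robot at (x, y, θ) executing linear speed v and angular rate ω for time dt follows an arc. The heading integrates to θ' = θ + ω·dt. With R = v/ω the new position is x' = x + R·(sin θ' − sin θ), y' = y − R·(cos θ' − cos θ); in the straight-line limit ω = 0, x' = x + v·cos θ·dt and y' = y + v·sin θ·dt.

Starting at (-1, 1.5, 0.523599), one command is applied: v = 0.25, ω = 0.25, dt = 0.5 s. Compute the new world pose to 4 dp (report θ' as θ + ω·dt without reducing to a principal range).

(-0.8959, 1.5691, 0.6486)

θ' = 0.5236 + 0.25·0.5 = 0.6486
R = v/ω = 0.25/0.25 = 1.0000
x' = -1 + 1.0000·(sin 0.6486 − sin 0.5236) = -0.8959
y' = 1.5 − 1.0000·(cos 0.6486 − cos 0.5236) = 1.5691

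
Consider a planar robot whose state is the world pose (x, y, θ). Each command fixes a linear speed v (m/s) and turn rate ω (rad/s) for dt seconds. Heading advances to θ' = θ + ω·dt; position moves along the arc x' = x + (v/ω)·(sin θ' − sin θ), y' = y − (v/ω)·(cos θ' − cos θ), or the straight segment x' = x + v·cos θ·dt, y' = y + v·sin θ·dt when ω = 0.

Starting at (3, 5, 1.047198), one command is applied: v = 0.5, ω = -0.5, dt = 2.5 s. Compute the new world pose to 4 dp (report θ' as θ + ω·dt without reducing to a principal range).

(4.0674, 5.4795, -0.2028)

θ' = 1.0472 + -0.5·2.5 = -0.2028
R = v/ω = 0.5/-0.5 = -1.0000
x' = 3 + -1.0000·(sin -0.2028 − sin 1.0472) = 4.0674
y' = 5 − -1.0000·(cos -0.2028 − cos 1.0472) = 5.4795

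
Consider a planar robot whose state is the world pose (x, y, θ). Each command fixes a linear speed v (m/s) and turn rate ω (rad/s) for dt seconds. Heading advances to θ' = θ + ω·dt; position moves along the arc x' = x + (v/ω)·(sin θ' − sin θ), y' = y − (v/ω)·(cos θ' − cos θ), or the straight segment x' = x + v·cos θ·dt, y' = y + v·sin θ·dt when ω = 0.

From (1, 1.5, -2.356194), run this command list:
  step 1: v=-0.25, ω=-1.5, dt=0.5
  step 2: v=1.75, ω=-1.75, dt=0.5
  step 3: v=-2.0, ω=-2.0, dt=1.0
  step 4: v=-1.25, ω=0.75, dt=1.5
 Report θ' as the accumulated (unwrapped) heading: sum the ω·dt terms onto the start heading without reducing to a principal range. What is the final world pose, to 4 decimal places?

step 1: θ'=-3.1062 (R=0.1667) → pose (1.1120, 1.5487, -3.1062)
step 2: θ'=-3.9812 (R=-1.0000) → pose (0.3322, 1.8803, -3.9812)
step 3: θ'=-5.9812 (R=1.0000) → pose (-0.1148, 0.2578, -5.9812)
step 4: θ'=-4.8562 (R=-1.6667) → pose (-1.2685, -1.0946, -4.8562)

(-1.2685, -1.0946, -4.8562)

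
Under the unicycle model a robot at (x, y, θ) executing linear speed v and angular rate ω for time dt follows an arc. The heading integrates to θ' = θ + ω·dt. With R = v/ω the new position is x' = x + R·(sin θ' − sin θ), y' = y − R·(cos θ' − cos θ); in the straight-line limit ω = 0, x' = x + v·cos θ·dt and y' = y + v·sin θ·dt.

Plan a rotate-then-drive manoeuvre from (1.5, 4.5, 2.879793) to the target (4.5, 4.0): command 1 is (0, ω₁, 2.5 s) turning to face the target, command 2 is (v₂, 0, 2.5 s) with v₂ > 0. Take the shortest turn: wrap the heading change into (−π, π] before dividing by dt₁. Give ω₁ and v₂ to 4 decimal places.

heading to target = atan2(4−4.5, 4.5−1.5) = -0.1651
Δθ = wrap(-0.1651 − 2.8798) = -3.0449; ω₁ = Δθ/dt₁ = -1.2180
distance = √((4.5−1.5)² + (4−4.5)²) = 3.0414; v₂ = distance/dt₂ = 1.2166

ω₁ = -1.2180, v₂ = 1.2166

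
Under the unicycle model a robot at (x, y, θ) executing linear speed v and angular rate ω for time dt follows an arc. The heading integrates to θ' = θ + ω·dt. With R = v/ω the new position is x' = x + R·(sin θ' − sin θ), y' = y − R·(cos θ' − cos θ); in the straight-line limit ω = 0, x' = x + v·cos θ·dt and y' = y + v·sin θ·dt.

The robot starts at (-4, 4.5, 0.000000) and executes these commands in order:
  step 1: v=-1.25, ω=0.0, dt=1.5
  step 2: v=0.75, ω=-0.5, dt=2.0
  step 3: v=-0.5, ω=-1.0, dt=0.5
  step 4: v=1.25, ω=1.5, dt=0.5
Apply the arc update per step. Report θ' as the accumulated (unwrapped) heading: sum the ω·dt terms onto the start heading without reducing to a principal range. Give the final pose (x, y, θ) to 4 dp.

step 1: θ'=0.0000 (straight) → pose (-5.8750, 4.5000, 0.0000)
step 2: θ'=-1.0000 (R=-1.5000) → pose (-4.6128, 3.8105, -1.0000)
step 3: θ'=-1.5000 (R=0.5000) → pose (-4.6908, 4.0452, -1.5000)
step 4: θ'=-0.7500 (R=0.8333) → pose (-4.4276, 3.4944, -0.7500)

(-4.4276, 3.4944, -0.7500)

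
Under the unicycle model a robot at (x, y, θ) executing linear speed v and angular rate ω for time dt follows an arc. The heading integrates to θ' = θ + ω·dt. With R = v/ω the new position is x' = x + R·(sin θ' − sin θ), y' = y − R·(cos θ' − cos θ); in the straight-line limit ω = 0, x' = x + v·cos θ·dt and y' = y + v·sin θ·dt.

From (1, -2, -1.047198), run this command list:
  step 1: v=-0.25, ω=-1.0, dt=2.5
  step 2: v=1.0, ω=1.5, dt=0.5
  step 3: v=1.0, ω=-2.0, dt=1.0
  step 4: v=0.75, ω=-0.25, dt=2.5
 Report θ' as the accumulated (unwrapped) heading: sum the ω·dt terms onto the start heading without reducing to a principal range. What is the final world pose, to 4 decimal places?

(0.8738, 0.5836, -5.4222)

step 1: θ'=-3.5472 (R=0.2500) → pose (1.3152, -1.6453, -3.5472)
step 2: θ'=-2.7972 (R=0.6667) → pose (0.8270, -1.6303, -2.7972)
step 3: θ'=-4.7972 (R=-0.5000) → pose (0.1600, -1.1173, -4.7972)
step 4: θ'=-5.4222 (R=-3.0000) → pose (0.8738, 0.5836, -5.4222)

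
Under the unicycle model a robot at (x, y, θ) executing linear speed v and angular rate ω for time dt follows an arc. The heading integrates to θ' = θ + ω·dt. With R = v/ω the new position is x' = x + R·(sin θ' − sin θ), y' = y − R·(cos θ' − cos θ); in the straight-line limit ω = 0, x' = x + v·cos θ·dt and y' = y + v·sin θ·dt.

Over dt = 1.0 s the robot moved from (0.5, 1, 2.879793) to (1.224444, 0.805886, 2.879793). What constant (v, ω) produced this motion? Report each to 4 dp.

v = -0.7500, ω = 0.0000

Δθ = 2.879793 − 2.879793 = 0.000000
ω = Δθ/dt = 0.000000/1.0 = 0.0000
ω = 0 → v = (Δx·cos θ + Δy·sin θ)/dt = -0.7500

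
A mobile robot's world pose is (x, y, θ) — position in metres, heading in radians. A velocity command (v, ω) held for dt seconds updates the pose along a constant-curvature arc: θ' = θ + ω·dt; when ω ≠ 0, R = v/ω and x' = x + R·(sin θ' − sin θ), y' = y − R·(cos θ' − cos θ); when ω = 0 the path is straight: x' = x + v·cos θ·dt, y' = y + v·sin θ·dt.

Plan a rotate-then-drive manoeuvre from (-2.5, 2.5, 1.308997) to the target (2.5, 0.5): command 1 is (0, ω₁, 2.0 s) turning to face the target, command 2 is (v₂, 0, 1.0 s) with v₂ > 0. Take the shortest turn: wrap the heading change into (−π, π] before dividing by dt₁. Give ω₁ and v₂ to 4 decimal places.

ω₁ = -0.8448, v₂ = 5.3852

heading to target = atan2(0.5−2.5, 2.5−-2.5) = -0.3805
Δθ = wrap(-0.3805 − 1.3090) = -1.6895; ω₁ = Δθ/dt₁ = -0.8448
distance = √((2.5−-2.5)² + (0.5−2.5)²) = 5.3852; v₂ = distance/dt₂ = 5.3852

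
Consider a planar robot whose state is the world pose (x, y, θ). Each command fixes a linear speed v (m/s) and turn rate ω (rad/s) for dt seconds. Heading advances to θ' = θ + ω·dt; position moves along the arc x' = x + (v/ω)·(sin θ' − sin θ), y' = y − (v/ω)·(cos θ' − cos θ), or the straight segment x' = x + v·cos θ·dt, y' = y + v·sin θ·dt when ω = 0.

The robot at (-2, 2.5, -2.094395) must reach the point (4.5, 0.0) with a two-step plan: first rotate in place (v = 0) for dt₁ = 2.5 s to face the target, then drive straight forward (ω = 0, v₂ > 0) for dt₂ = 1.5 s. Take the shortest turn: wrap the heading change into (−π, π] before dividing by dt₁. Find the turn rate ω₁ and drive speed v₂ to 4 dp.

heading to target = atan2(0−2.5, 4.5−-2) = -0.3672
Δθ = wrap(-0.3672 − -2.0944) = 1.7272; ω₁ = Δθ/dt₁ = 0.6909
distance = √((4.5−-2)² + (0−2.5)²) = 6.9642; v₂ = distance/dt₂ = 4.6428

ω₁ = 0.6909, v₂ = 4.6428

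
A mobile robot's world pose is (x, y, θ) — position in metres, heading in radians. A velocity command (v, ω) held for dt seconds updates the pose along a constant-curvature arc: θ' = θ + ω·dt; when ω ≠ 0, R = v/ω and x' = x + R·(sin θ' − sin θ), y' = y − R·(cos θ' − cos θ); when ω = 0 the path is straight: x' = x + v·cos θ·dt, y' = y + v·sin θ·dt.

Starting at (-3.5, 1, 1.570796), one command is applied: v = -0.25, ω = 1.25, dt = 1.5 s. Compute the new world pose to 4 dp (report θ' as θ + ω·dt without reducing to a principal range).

(-3.2401, 0.8092, 3.4458)

θ' = 1.5708 + 1.25·1.5 = 3.4458
R = v/ω = -0.25/1.25 = -0.2000
x' = -3.5 + -0.2000·(sin 3.4458 − sin 1.5708) = -3.2401
y' = 1 − -0.2000·(cos 3.4458 − cos 1.5708) = 0.8092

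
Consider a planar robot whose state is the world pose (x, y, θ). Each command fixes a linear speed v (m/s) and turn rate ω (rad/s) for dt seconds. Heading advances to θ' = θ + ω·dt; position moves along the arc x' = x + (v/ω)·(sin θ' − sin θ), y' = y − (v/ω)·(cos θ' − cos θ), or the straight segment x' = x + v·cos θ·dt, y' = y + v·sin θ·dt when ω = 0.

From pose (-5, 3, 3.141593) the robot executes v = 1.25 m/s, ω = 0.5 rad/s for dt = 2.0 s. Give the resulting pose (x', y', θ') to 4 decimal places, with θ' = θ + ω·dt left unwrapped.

(-7.1037, 1.8508, 4.1416)

θ' = 3.1416 + 0.5·2.0 = 4.1416
R = v/ω = 1.25/0.5 = 2.5000
x' = -5 + 2.5000·(sin 4.1416 − sin 3.1416) = -7.1037
y' = 3 − 2.5000·(cos 4.1416 − cos 3.1416) = 1.8508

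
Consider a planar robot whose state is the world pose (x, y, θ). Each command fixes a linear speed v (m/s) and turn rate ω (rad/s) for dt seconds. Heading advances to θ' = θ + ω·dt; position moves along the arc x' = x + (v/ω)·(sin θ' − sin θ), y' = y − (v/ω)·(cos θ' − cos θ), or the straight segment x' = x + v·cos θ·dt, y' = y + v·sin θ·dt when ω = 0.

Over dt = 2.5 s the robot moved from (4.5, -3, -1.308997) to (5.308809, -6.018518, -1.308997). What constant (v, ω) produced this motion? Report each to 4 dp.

Δθ = -1.308997 − -1.308997 = 0.000000
ω = Δθ/dt = 0.000000/2.5 = 0.0000
ω = 0 → v = (Δx·cos θ + Δy·sin θ)/dt = 1.2500

v = 1.2500, ω = 0.0000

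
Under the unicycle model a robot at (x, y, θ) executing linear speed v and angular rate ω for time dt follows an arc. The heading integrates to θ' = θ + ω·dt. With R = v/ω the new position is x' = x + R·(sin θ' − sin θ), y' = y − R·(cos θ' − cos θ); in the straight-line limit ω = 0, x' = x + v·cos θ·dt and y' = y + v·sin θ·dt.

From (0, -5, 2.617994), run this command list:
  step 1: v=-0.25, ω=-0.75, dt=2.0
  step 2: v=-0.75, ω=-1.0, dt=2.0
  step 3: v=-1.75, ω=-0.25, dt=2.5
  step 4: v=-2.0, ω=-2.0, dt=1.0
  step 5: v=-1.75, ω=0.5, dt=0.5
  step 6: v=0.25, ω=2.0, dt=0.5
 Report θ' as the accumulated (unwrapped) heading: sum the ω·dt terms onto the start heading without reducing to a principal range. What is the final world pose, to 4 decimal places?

(-0.6102, -0.8351, -2.2570)

step 1: θ'=1.1180 (R=0.3333) → pose (0.1331, -5.4345, 1.1180)
step 2: θ'=-0.8820 (R=0.7500) → pose (-1.1204, -5.5831, -0.8820)
step 3: θ'=-1.5070 (R=7.0000) → pose (-2.7020, -1.5801, -1.5070)
step 4: θ'=-3.5070 (R=1.0000) → pose (-1.3467, -0.5824, -3.5070)
step 5: θ'=-3.2570 (R=-3.5000) → pose (-0.4991, -0.7902, -3.2570)
step 6: θ'=-2.2570 (R=0.1250) → pose (-0.6102, -0.8351, -2.2570)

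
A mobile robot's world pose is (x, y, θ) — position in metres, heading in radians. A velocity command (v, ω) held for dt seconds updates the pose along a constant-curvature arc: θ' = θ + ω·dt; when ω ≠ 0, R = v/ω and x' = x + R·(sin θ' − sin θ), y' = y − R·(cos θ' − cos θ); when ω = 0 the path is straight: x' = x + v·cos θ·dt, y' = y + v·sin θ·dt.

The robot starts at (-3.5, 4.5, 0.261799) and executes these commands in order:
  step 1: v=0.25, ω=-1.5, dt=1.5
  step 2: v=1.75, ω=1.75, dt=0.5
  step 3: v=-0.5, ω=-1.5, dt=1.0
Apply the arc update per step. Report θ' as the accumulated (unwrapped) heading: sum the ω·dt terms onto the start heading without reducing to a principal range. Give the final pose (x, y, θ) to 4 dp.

step 1: θ'=-1.9882 (R=-0.1667) → pose (-3.3045, 4.2714, -1.9882)
step 2: θ'=-1.1132 (R=1.0000) → pose (-3.2875, 3.4243, -1.1132)
step 3: θ'=-2.6132 (R=0.3333) → pose (-3.1565, 3.8594, -2.6132)

(-3.1565, 3.8594, -2.6132)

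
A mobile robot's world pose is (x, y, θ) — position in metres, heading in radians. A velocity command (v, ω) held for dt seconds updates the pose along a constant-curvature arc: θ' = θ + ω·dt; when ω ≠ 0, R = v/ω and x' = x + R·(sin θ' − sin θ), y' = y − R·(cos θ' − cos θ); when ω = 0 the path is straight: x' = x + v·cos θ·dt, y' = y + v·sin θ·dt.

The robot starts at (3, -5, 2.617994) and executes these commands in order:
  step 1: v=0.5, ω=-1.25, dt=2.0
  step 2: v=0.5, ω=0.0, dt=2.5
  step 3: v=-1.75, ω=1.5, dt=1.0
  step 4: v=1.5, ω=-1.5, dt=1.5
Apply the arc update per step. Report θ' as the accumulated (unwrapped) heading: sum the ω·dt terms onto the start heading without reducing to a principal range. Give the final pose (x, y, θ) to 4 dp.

step 1: θ'=0.1180 (R=-0.4000) → pose (3.1529, -4.2564, 0.1180)
step 2: θ'=0.1180 (straight) → pose (4.3942, -4.1092, 0.1180)
step 3: θ'=1.6180 (R=-1.1667) → pose (3.3662, -5.3228, 1.6180)
step 4: θ'=-0.6320 (R=-1.0000) → pose (4.9558, -4.4688, -0.6320)

(4.9558, -4.4688, -0.6320)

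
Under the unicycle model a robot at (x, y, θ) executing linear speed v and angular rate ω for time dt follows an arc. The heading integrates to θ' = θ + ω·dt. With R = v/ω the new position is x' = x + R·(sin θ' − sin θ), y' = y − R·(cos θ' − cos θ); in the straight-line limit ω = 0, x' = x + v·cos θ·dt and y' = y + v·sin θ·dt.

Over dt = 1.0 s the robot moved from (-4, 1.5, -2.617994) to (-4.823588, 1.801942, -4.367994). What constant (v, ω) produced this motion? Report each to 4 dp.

Δθ = -4.367994 − -2.617994 = -1.750000
ω = Δθ/dt = -1.750000/1.0 = -1.7500
R = Δx/(sin θ' − sin θ) = -0.5714
v = R·ω = -0.5714·-1.7500 = 1.0000

v = 1.0000, ω = -1.7500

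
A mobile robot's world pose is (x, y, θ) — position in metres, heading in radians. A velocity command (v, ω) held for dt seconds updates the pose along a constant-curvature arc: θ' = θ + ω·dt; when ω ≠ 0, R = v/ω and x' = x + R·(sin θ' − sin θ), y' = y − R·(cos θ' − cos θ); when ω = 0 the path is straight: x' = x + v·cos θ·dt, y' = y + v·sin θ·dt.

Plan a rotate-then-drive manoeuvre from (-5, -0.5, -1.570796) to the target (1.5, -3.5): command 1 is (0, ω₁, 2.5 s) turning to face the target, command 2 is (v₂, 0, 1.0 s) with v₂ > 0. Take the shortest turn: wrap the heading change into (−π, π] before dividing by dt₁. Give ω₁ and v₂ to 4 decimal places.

heading to target = atan2(-3.5−-0.5, 1.5−-5) = -0.4324
Δθ = wrap(-0.4324 − -1.5708) = 1.1384; ω₁ = Δθ/dt₁ = 0.4554
distance = √((1.5−-5)² + (-3.5−-0.5)²) = 7.1589; v₂ = distance/dt₂ = 7.1589

ω₁ = 0.4554, v₂ = 7.1589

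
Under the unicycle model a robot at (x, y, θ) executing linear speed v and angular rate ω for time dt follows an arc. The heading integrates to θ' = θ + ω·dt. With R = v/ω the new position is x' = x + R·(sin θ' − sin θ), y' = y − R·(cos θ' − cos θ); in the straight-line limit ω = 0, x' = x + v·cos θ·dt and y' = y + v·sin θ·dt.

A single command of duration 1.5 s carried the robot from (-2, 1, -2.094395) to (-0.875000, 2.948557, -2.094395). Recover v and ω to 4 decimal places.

v = -1.5000, ω = 0.0000

Δθ = -2.094395 − -2.094395 = 0.000000
ω = Δθ/dt = 0.000000/1.5 = 0.0000
ω = 0 → v = (Δx·cos θ + Δy·sin θ)/dt = -1.5000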